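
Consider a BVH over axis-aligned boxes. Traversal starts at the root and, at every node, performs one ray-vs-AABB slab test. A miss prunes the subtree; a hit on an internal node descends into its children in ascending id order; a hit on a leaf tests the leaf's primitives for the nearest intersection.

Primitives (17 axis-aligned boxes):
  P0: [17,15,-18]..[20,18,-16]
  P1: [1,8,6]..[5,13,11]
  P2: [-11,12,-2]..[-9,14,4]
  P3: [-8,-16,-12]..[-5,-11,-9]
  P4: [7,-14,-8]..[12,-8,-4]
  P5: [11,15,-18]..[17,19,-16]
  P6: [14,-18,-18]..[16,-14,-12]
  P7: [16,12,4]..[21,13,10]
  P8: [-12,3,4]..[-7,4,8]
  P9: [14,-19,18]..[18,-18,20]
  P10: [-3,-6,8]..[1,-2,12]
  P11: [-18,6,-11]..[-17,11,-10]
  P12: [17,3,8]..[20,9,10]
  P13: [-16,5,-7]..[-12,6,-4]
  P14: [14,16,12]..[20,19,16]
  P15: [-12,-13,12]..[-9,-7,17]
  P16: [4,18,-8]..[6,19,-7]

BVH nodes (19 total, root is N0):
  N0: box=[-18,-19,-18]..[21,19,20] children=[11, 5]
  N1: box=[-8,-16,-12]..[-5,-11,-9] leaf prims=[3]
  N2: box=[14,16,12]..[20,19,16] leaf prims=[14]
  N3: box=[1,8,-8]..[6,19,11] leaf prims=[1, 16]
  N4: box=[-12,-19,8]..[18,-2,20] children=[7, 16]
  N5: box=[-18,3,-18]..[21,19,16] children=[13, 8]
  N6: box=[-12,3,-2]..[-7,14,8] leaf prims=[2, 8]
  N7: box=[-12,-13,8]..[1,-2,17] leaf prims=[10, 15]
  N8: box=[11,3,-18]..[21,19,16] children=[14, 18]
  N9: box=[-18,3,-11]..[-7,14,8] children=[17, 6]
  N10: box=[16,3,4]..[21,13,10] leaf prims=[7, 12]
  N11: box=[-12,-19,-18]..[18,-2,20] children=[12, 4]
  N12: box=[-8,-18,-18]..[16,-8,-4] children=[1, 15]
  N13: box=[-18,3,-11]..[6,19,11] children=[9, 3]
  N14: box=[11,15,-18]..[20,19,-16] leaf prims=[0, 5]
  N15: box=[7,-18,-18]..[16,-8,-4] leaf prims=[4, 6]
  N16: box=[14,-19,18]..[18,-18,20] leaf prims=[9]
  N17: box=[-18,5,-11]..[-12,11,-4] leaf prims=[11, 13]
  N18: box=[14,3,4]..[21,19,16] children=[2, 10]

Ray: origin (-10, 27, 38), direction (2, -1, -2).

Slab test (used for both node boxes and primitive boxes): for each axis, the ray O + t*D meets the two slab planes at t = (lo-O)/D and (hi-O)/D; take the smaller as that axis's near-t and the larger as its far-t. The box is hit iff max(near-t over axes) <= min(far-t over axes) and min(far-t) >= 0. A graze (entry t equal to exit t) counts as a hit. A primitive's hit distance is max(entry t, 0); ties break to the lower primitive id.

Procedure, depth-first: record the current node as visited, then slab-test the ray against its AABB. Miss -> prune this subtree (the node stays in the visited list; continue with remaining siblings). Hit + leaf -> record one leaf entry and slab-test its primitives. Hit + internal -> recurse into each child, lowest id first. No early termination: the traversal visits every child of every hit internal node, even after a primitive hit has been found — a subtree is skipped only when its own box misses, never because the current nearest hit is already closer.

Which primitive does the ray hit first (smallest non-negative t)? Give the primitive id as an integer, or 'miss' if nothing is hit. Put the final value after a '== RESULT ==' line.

Walk:
N0 x:[-4,31/2] y:[8,46] z:[9,28] -> hit [9,31/2], descend [5, 11]
  N5 x:[-4,31/2] y:[8,24] z:[11,28] -> hit [11,31/2], descend [8, 13]
    N8 x:[21/2,31/2] y:[8,24] z:[11,28] -> hit [11,31/2], descend [14, 18]
      N14 x:[21/2,15] y:[8,12] z:[27,28] -> miss, prune
      N18 x:[12,31/2] y:[8,24] z:[11,17] -> hit [12,31/2], descend [2, 10]
        N2 x:[12,15] y:[8,11] z:[11,13] -> miss, prune
        N10 x:[13,31/2] y:[14,24] z:[14,17] -> hit [14,31/2] leaf, test {P7@t=14, P12(miss)}
    N13 x:[-4,8] y:[8,24] z:[27/2,49/2] -> miss, prune
  N11 x:[-1,14] y:[29,46] z:[9,28] -> miss, prune

order=[0, 5, 8, 14, 18, 2, 10, 13, 11]  |boxes|=9  |leaves|=1  hit=P7

== RESULT ==
7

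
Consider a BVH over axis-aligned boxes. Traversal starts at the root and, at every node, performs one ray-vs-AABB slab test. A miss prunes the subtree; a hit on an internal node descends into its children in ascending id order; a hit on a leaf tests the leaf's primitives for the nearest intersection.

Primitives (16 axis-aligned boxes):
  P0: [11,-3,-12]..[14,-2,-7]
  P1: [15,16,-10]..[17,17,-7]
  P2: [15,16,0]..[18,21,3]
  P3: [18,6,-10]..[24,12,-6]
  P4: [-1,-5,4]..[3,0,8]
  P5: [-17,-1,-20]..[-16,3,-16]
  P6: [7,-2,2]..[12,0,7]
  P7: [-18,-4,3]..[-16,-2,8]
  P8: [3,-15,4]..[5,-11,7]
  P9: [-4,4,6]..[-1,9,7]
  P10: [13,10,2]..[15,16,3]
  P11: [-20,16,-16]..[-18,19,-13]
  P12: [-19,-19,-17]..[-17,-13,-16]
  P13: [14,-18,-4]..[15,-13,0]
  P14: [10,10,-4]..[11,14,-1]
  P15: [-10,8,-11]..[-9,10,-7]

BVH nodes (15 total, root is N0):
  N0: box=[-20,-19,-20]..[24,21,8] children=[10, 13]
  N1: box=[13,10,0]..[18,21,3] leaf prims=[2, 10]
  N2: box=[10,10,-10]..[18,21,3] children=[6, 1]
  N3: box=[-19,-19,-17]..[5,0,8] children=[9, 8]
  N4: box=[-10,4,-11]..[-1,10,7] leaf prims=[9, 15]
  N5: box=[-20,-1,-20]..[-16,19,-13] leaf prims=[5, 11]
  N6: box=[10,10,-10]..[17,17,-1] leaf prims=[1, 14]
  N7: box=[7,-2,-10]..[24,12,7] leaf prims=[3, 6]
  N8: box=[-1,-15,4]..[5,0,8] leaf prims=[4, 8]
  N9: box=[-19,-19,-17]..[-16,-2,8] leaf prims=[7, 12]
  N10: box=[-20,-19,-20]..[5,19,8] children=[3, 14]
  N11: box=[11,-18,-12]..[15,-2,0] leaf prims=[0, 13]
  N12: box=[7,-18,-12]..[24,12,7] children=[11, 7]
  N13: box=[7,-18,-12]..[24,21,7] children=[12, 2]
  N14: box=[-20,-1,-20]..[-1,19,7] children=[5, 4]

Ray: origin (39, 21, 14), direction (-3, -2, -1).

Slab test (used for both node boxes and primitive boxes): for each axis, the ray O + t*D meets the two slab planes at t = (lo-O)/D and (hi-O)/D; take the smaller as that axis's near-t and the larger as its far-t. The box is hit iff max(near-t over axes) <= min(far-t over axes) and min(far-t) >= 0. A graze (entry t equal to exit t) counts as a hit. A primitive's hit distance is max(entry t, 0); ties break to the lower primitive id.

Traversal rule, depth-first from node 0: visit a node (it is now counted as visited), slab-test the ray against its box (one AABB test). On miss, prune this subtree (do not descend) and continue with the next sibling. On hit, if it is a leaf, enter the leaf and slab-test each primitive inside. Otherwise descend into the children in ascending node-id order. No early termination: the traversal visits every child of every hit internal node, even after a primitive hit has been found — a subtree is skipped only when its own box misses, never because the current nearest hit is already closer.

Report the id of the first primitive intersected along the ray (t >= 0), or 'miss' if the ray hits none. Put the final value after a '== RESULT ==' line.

Trace the traversal:
N0 x:[5,59/3] y:[0,20] z:[6,34] -> hit [6,59/3], descend [10, 13]
  N10 x:[34/3,59/3] y:[1,20] z:[6,34] -> hit [34/3,59/3], descend [3, 14]
    N3 x:[34/3,58/3] y:[21/2,20] z:[6,31] -> hit [34/3,58/3], descend [8, 9]
      N8 x:[34/3,40/3] y:[21/2,18] z:[6,10] -> miss, prune
      N9 x:[55/3,58/3] y:[23/2,20] z:[6,31] -> hit [55/3,58/3] leaf, test {P7(miss), P12(miss)}
    N14 x:[40/3,59/3] y:[1,11] z:[7,34] -> miss, prune
  N13 x:[5,32/3] y:[0,39/2] z:[7,26] -> hit [7,32/3], descend [2, 12]
    N2 x:[7,29/3] y:[0,11/2] z:[11,24] -> miss, prune
    N12 x:[5,32/3] y:[9/2,39/2] z:[7,26] -> hit [7,32/3], descend [7, 11]
      N7 x:[5,32/3] y:[9/2,23/2] z:[7,24] -> hit [7,32/3] leaf, test {P3(miss), P6@t=21/2}
      N11 x:[8,28/3] y:[23/2,39/2] z:[14,26] -> miss, prune

Summary -> nodes [0, 10, 3, 8, 9, 14, 13, 2, 12, 7, 11]; box-tests=11; leaf-entries=2; first=P6

== RESULT ==
6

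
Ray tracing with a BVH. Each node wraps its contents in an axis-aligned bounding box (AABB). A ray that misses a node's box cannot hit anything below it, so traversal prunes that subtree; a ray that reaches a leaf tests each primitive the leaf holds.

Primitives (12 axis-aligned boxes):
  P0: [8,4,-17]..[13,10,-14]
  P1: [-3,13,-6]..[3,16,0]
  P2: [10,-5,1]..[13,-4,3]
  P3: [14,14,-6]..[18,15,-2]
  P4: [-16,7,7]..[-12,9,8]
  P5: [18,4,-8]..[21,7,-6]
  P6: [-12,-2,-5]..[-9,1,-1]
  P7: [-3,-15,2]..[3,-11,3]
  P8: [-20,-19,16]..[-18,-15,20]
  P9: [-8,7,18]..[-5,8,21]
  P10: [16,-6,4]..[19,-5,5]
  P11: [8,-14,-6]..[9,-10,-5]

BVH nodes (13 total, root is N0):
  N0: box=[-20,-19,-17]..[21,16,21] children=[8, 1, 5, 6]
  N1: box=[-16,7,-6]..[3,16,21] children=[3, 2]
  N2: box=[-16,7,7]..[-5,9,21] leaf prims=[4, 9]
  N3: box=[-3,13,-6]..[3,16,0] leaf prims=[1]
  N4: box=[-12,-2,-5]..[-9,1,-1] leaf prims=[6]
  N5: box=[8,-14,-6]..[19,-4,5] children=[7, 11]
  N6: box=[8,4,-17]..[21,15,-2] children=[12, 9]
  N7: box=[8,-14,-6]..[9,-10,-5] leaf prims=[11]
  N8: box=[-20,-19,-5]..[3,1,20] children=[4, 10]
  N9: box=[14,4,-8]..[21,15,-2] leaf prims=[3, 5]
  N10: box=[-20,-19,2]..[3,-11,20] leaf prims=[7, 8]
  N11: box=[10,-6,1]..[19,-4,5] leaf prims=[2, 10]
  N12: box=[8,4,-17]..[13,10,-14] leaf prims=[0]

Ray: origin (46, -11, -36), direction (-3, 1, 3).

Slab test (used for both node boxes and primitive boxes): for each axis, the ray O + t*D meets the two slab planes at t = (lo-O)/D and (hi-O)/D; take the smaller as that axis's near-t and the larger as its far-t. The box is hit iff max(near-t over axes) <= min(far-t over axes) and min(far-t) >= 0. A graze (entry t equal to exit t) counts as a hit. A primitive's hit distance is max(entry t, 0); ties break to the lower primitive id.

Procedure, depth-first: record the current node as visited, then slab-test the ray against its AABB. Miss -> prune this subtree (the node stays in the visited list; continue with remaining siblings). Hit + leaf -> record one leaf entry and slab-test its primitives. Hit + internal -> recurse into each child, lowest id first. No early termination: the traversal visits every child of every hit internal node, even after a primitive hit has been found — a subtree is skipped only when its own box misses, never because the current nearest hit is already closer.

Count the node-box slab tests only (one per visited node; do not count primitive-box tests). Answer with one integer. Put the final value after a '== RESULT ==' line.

Traverse from the root:
N0 x:[25/3,22] y:[-8,27] z:[19/3,19] -> hit [25/3,19], descend [1, 5, 6, 8]
  N1 x:[43/3,62/3] y:[18,27] z:[10,19] -> hit [18,19], descend [2, 3]
    N2 x:[17,62/3] y:[18,20] z:[43/3,19] -> hit [18,19] leaf, test {P4(miss), P9@t=18}
    N3 x:[43/3,49/3] y:[24,27] z:[10,12] -> miss, prune
  N5 x:[9,38/3] y:[-3,7] z:[10,41/3] -> miss, prune
  N6 x:[25/3,38/3] y:[15,26] z:[19/3,34/3] -> miss, prune
  N8 x:[43/3,22] y:[-8,12] z:[31/3,56/3] -> miss, prune

Visited [0, 1, 2, 3, 5, 6, 8]. Tests: 7 box, 1 leaf. Nearest: P9.

== RESULT ==
7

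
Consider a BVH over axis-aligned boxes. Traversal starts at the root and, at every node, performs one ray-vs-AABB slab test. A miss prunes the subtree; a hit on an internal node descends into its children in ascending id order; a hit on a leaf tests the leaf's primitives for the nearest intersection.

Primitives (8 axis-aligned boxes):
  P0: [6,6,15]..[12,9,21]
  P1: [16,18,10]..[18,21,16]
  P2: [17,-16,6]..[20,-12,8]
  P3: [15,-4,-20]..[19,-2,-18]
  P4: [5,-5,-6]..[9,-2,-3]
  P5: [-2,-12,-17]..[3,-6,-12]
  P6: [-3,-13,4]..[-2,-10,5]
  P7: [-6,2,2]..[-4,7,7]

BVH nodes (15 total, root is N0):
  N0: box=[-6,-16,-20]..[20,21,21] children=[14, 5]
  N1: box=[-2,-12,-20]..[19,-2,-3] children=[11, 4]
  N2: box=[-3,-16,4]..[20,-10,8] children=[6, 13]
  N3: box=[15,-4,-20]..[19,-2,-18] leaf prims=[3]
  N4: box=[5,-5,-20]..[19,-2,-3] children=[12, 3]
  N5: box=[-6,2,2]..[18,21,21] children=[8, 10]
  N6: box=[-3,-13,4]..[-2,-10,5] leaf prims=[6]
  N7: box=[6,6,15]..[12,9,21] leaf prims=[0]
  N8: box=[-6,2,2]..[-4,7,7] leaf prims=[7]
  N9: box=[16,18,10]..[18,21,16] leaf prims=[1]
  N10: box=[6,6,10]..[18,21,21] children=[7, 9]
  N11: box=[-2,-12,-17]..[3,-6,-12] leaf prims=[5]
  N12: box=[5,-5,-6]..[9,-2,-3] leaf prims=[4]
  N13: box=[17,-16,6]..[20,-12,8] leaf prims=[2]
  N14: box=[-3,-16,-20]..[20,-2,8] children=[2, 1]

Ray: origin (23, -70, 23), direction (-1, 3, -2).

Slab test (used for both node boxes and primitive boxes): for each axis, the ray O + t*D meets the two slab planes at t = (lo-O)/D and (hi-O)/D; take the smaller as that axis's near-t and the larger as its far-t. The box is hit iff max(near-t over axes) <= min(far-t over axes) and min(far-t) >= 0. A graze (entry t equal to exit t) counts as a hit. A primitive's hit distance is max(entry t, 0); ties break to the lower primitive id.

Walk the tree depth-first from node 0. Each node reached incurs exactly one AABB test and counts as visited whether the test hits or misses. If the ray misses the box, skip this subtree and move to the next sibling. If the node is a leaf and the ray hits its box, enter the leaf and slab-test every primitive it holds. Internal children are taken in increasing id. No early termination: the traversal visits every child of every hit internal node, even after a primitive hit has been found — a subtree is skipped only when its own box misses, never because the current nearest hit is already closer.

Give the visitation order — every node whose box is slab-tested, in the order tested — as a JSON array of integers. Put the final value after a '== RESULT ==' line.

Trace the traversal:
N0 x:[3,29] y:[18,91/3] z:[1,43/2] -> hit [18,43/2], descend [5, 14]
  N5 x:[5,29] y:[24,91/3] z:[1,21/2] -> miss, prune
  N14 x:[3,26] y:[18,68/3] z:[15/2,43/2] -> hit [18,43/2], descend [1, 2]
    N1 x:[4,25] y:[58/3,68/3] z:[13,43/2] -> hit [58/3,43/2], descend [4, 11]
      N4 x:[4,18] y:[65/3,68/3] z:[13,43/2] -> miss, prune
      N11 x:[20,25] y:[58/3,64/3] z:[35/2,20] -> hit [20,20] leaf, test {P5@t=20}
    N2 x:[3,26] y:[18,20] z:[15/2,19/2] -> miss, prune

order=[0, 5, 14, 1, 4, 11, 2]  |boxes|=7  |leaves|=1  hit=P5

== RESULT ==
[0, 5, 14, 1, 4, 11, 2]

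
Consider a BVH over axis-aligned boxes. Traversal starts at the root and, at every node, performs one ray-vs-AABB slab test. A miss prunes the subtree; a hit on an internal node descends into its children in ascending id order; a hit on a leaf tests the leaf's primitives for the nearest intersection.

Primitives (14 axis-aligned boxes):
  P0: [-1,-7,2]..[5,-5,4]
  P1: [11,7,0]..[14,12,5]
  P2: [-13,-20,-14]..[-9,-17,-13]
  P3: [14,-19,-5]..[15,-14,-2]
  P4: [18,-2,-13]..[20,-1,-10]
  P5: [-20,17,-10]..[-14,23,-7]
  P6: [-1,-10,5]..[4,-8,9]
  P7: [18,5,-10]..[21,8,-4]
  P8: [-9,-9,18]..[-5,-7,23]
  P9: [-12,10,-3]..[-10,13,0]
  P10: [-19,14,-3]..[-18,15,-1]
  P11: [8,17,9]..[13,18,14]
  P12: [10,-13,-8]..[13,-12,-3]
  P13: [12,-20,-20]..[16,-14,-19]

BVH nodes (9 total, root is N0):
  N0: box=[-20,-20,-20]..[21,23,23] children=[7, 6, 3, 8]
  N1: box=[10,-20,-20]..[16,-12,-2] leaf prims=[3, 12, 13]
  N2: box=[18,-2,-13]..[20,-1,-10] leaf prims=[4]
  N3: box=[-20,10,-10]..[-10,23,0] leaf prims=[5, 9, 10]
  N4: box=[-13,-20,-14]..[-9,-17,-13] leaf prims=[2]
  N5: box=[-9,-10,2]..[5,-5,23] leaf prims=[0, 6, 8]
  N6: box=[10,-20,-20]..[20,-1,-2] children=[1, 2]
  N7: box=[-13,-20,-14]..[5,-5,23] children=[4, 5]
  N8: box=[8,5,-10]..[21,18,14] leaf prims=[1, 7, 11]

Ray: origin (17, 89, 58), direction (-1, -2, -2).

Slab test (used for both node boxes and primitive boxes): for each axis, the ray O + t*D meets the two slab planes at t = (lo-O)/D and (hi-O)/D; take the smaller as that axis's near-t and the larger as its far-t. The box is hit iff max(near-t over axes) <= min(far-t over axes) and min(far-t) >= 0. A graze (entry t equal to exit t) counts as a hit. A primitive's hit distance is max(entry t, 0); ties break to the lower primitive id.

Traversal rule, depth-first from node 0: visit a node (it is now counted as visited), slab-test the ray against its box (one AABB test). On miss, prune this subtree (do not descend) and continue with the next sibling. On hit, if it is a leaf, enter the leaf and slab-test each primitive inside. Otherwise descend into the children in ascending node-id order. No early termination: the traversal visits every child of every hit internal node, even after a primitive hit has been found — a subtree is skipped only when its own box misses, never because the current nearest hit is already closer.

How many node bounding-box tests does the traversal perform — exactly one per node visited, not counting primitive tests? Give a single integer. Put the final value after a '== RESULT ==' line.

Traverse from the root:
N0 x:[-4,37] y:[33,109/2] z:[35/2,39] -> hit [33,37], descend [3, 6, 7, 8]
  N3 x:[27,37] y:[33,79/2] z:[29,34] -> hit [33,34] leaf, test {P5@t=33, P9(miss), P10(miss)}
  N6 x:[-3,7] y:[45,109/2] z:[30,39] -> miss, prune
  N7 x:[12,30] y:[47,109/2] z:[35/2,36] -> miss, prune
  N8 x:[-4,9] y:[71/2,42] z:[22,34] -> miss, prune

Visited [0, 3, 6, 7, 8]. Tests: 5 box, 1 leaf. Nearest: P5.

== RESULT ==
5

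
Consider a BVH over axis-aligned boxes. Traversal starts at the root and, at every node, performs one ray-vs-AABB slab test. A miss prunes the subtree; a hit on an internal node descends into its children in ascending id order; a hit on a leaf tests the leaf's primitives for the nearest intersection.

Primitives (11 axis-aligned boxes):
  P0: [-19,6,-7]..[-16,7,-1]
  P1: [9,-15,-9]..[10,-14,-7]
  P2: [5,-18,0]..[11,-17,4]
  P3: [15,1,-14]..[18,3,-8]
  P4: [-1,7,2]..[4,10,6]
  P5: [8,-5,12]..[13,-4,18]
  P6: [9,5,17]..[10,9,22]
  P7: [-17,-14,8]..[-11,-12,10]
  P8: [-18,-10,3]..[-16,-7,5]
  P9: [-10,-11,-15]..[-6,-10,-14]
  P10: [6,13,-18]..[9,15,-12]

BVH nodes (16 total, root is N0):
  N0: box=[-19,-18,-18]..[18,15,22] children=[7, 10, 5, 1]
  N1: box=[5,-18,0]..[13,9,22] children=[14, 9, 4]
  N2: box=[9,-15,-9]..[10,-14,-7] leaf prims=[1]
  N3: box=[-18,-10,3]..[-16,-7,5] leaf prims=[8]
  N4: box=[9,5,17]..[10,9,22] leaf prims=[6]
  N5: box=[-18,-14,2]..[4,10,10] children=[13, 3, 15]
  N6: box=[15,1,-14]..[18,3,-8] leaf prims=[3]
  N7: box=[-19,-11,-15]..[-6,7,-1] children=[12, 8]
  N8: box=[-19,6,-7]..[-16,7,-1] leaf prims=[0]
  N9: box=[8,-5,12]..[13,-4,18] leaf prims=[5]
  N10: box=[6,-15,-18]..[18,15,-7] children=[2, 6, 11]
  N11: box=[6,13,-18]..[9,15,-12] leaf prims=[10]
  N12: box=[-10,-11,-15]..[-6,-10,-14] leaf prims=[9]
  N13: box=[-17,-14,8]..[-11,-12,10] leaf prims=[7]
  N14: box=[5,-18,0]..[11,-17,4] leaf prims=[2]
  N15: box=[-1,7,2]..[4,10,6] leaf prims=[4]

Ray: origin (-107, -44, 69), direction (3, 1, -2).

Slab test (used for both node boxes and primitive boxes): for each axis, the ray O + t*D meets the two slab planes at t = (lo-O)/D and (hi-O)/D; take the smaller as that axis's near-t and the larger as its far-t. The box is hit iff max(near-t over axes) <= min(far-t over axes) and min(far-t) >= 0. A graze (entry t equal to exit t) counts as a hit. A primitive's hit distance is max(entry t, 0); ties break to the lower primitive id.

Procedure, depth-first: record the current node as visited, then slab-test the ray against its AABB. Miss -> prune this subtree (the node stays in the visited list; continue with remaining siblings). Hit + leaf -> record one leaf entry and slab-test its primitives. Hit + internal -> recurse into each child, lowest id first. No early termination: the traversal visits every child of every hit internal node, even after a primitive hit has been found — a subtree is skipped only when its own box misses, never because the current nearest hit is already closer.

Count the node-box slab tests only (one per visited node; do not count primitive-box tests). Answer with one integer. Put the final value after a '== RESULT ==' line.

Trace the traversal:
N0 x:[88/3,125/3] y:[26,59] z:[47/2,87/2] -> hit [88/3,125/3], descend [1, 5, 7, 10]
  N1 x:[112/3,40] y:[26,53] z:[47/2,69/2] -> miss, prune
  N5 x:[89/3,37] y:[30,54] z:[59/2,67/2] -> hit [30,67/2], descend [3, 13, 15]
    N3 x:[89/3,91/3] y:[34,37] z:[32,33] -> miss, prune
    N13 x:[30,32] y:[30,32] z:[59/2,61/2] -> hit [30,61/2] leaf, test {P7@t=30}
    N15 x:[106/3,37] y:[51,54] z:[63/2,67/2] -> miss, prune
  N7 x:[88/3,101/3] y:[33,51] z:[35,42] -> miss, prune
  N10 x:[113/3,125/3] y:[29,59] z:[38,87/2] -> hit [38,125/3], descend [2, 6, 11]
    N2 x:[116/3,39] y:[29,30] z:[38,39] -> miss, prune
    N6 x:[122/3,125/3] y:[45,47] z:[77/2,83/2] -> miss, prune
    N11 x:[113/3,116/3] y:[57,59] z:[81/2,87/2] -> miss, prune

Visited [0, 1, 5, 3, 13, 15, 7, 10, 2, 6, 11]. Tests: 11 box, 1 leaf. Nearest: P7.

== RESULT ==
11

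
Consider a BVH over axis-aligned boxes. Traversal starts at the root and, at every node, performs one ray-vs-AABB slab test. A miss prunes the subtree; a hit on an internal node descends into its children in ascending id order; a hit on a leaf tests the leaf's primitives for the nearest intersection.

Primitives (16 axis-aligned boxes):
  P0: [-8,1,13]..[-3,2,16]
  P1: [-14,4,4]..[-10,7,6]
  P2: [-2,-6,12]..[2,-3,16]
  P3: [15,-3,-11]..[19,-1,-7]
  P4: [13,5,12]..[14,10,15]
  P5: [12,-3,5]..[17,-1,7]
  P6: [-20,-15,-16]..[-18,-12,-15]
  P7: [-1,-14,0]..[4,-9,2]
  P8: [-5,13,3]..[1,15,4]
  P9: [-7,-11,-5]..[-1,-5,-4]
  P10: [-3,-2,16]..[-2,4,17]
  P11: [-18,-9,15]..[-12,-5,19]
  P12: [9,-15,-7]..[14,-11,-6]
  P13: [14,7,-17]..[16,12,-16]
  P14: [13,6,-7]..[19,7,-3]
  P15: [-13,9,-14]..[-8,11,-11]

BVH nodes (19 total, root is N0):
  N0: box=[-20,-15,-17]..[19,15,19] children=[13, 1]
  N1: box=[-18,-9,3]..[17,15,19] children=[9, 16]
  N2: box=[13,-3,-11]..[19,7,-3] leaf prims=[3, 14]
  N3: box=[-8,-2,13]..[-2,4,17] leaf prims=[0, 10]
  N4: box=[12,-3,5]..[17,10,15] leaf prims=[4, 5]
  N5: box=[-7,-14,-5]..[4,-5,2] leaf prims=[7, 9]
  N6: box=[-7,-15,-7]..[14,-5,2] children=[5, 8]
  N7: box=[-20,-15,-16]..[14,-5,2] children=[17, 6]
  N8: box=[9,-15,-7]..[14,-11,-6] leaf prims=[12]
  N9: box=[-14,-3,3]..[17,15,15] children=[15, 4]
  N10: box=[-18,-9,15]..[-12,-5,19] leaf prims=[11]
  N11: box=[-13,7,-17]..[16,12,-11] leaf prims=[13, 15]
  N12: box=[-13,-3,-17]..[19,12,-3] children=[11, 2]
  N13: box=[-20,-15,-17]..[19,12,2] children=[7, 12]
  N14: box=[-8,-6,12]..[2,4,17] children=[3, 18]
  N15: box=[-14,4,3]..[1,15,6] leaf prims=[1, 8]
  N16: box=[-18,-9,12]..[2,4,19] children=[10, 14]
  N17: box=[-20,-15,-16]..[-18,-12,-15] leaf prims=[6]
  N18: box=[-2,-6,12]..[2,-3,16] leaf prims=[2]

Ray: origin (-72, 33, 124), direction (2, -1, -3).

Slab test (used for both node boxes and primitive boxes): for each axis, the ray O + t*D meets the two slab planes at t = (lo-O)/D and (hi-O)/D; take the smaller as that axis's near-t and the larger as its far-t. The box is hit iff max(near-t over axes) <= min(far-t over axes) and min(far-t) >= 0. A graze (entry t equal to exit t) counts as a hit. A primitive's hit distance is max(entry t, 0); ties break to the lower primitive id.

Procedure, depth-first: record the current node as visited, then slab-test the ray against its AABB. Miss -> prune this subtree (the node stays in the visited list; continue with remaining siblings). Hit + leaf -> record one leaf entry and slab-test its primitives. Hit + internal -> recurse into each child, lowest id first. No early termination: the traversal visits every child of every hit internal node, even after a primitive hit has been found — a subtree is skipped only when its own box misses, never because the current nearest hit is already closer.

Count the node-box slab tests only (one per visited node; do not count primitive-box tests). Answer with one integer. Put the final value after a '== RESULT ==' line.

Traverse from the root:
N0 x:[26,91/2] y:[18,48] z:[35,47] -> hit [35,91/2], descend [1, 13]
  N1 x:[27,89/2] y:[18,42] z:[35,121/3] -> hit [35,121/3], descend [9, 16]
    N9 x:[29,89/2] y:[18,36] z:[109/3,121/3] -> miss, prune
    N16 x:[27,37] y:[29,42] z:[35,112/3] -> hit [35,37], descend [10, 14]
      N10 x:[27,30] y:[38,42] z:[35,109/3] -> miss, prune
      N14 x:[32,37] y:[29,39] z:[107/3,112/3] -> hit [107/3,37], descend [3, 18]
        N3 x:[32,35] y:[29,35] z:[107/3,37] -> miss, prune
        N18 x:[35,37] y:[36,39] z:[36,112/3] -> hit [36,37] leaf, test {P2@t=36}
  N13 x:[26,91/2] y:[21,48] z:[122/3,47] -> hit [122/3,91/2], descend [7, 12]
    N7 x:[26,43] y:[38,48] z:[122/3,140/3] -> hit [122/3,43], descend [6, 17]
      N6 x:[65/2,43] y:[38,48] z:[122/3,131/3] -> hit [122/3,43], descend [5, 8]
        N5 x:[65/2,38] y:[38,47] z:[122/3,43] -> miss, prune
        N8 x:[81/2,43] y:[44,48] z:[130/3,131/3] -> miss, prune
      N17 x:[26,27] y:[45,48] z:[139/3,140/3] -> miss, prune
    N12 x:[59/2,91/2] y:[21,36] z:[127/3,47] -> miss, prune

Visited [0, 1, 9, 16, 10, 14, 3, 18, 13, 7, 6, 5, 8, 17, 12]. Tests: 15 box, 1 leaf. Nearest: P2.

== RESULT ==
15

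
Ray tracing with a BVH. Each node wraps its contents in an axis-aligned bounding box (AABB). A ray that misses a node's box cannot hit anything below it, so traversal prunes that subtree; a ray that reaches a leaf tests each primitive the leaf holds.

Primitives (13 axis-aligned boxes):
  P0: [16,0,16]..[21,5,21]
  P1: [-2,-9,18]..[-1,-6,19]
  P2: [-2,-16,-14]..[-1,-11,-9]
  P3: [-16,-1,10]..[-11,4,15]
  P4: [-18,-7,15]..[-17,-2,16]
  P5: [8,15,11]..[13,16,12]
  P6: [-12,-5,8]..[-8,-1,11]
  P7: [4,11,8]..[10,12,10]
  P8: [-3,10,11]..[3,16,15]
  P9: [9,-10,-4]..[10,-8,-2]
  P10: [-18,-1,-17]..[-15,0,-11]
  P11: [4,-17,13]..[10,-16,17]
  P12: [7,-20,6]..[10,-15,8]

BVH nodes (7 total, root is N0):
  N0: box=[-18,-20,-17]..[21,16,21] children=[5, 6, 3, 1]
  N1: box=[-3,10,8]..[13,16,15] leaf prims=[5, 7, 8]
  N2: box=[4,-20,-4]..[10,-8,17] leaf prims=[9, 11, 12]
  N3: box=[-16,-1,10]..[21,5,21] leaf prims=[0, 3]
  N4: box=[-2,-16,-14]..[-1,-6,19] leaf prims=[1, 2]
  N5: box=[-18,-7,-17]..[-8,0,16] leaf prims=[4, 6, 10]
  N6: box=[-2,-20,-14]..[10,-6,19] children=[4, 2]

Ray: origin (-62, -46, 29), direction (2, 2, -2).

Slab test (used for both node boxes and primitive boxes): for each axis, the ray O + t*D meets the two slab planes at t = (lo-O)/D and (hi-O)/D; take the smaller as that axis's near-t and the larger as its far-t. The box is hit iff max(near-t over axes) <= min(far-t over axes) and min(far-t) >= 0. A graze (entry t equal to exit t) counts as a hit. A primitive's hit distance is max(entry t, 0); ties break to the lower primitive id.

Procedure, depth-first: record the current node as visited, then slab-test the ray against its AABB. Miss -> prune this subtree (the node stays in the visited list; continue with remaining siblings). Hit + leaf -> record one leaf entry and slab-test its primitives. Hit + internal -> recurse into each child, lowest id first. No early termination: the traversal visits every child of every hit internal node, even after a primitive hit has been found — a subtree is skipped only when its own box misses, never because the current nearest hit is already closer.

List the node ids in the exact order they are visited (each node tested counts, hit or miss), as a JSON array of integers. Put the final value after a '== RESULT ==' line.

Traverse from the root:
N0 x:[22,83/2] y:[13,31] z:[4,23] -> hit [22,23], descend [1, 3, 5, 6]
  N1 x:[59/2,75/2] y:[28,31] z:[7,21/2] -> miss, prune
  N3 x:[23,83/2] y:[45/2,51/2] z:[4,19/2] -> miss, prune
  N5 x:[22,27] y:[39/2,23] z:[13/2,23] -> hit [22,23] leaf, test {P4(miss), P6(miss), P10@t=45/2}
  N6 x:[30,36] y:[13,20] z:[5,43/2] -> miss, prune

Visited [0, 1, 3, 5, 6]. Tests: 5 box, 1 leaf. Nearest: P10.

== RESULT ==
[0, 1, 3, 5, 6]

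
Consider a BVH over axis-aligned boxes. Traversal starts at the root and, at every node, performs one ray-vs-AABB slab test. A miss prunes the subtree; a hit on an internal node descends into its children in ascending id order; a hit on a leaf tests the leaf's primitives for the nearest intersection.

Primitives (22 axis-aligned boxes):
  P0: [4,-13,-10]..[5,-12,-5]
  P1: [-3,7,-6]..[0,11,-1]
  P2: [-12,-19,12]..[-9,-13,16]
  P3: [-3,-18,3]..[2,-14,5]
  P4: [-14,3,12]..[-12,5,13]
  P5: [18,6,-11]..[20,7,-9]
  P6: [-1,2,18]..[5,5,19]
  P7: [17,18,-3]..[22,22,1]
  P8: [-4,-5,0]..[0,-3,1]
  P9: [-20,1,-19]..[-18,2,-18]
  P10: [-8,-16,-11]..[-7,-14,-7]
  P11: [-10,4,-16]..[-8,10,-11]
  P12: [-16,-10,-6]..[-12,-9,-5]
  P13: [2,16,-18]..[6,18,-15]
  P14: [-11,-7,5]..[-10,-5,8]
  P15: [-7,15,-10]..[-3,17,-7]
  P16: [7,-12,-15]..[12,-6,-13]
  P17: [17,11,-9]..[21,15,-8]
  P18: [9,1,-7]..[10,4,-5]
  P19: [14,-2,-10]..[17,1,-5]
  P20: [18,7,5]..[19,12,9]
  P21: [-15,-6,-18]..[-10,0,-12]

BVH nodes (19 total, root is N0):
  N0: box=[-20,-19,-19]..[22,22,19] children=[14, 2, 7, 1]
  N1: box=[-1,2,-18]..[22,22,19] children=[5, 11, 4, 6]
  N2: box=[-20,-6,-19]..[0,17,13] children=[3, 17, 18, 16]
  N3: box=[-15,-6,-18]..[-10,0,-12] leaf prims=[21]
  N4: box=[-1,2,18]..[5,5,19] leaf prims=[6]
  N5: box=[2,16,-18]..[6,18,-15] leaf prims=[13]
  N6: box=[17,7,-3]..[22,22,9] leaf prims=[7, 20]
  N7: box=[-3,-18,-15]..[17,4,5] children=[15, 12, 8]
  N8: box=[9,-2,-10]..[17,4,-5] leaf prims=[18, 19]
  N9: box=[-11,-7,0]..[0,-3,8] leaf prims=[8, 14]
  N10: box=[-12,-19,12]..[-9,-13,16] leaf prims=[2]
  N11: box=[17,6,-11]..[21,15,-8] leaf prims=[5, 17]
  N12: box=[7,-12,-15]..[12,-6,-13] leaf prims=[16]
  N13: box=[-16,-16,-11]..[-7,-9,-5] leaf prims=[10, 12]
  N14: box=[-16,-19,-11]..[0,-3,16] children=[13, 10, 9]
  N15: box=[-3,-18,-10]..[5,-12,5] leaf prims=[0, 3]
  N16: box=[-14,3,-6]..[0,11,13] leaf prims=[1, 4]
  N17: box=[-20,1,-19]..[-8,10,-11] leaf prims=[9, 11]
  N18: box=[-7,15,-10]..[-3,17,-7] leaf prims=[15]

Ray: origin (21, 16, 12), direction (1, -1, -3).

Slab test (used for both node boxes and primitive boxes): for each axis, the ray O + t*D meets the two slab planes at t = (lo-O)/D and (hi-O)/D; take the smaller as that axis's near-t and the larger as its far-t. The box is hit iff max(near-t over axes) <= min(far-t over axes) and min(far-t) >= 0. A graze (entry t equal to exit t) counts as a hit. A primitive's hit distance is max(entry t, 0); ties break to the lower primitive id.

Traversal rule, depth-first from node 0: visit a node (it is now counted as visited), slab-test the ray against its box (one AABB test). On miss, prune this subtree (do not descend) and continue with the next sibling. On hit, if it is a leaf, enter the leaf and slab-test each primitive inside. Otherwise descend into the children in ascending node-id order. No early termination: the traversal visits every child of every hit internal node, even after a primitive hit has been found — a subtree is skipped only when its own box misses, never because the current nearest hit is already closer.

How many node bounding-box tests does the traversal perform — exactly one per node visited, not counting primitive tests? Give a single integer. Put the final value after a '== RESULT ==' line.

Trace the traversal:
N0 x:[-41,1] y:[-6,35] z:[-7/3,31/3] -> hit [-7/3,1], descend [1, 2, 7, 14]
  N1 x:[-22,1] y:[-6,14] z:[-7/3,10] -> hit [-7/3,1], descend [4, 5, 6, 11]
    N4 x:[-22,-16] y:[11,14] z:[-7/3,-2] -> miss, prune
    N5 x:[-19,-15] y:[-2,0] z:[9,10] -> miss, prune
    N6 x:[-4,1] y:[-6,9] z:[1,5] -> hit [1,1] leaf, test {P7(miss), P20(miss)}
    N11 x:[-4,0] y:[1,10] z:[20/3,23/3] -> miss, prune
  N2 x:[-41,-21] y:[-1,22] z:[-1/3,31/3] -> miss, prune
  N7 x:[-24,-4] y:[12,34] z:[7/3,9] -> miss, prune
  N14 x:[-37,-21] y:[19,35] z:[-4/3,23/3] -> miss, prune

9 AABB tests over nodes [0, 1, 4, 5, 6, 11, 2, 7, 14]; 1 leaf entered; closest miss.

== RESULT ==
9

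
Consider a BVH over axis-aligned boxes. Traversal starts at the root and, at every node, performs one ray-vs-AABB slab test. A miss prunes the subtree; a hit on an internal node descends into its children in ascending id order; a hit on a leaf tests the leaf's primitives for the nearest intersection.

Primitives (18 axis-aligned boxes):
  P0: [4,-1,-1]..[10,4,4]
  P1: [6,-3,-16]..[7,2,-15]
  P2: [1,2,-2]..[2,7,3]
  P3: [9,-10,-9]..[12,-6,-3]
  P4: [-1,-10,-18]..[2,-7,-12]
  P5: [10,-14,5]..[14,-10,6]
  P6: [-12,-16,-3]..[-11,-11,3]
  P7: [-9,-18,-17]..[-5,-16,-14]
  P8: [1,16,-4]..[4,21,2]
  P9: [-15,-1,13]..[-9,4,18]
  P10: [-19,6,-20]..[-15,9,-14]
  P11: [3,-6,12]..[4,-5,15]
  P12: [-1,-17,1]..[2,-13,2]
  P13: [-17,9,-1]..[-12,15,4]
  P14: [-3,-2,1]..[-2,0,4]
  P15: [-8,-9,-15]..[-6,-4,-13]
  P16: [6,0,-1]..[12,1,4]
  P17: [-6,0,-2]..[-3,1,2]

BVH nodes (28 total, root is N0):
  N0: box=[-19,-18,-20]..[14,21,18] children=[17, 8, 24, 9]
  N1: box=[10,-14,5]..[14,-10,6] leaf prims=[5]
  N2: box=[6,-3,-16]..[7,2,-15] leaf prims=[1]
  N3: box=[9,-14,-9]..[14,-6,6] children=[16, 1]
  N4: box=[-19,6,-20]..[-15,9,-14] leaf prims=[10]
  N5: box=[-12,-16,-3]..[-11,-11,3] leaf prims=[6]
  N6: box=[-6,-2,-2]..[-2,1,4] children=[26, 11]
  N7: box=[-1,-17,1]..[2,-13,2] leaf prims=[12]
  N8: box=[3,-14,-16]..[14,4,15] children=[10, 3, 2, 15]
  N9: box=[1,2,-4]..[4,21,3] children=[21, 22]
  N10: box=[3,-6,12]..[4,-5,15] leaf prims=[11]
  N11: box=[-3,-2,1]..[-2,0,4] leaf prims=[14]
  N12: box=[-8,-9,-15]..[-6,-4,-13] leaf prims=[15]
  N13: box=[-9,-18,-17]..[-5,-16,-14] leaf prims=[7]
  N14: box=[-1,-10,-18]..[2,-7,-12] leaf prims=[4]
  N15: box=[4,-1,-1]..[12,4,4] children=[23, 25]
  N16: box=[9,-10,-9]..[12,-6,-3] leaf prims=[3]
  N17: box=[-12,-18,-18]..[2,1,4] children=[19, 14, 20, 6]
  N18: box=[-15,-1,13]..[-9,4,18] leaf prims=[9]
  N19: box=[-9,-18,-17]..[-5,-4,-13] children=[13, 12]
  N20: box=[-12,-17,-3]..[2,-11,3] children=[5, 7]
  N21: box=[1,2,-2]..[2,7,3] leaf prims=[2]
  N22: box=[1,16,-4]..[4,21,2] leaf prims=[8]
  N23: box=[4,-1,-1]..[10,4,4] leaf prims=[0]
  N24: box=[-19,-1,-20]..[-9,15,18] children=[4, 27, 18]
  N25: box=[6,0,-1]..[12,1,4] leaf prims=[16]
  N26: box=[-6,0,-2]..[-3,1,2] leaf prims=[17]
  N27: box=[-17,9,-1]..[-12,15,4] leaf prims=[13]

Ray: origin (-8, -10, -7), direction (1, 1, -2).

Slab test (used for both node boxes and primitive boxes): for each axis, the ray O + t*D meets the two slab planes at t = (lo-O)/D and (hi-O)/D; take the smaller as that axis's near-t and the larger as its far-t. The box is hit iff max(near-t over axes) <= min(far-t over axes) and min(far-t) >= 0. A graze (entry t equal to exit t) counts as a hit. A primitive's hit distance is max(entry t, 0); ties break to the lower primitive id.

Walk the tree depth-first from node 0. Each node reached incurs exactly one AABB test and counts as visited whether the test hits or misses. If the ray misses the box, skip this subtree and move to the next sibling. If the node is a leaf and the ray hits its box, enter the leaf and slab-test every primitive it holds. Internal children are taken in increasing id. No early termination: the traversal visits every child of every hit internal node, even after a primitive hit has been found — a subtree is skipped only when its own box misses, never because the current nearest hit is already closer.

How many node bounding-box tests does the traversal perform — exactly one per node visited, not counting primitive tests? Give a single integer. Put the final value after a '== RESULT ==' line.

Trace the traversal:
N0 x:[-11,22] y:[-8,31] z:[-25/2,13/2] -> hit [-8,13/2], descend [8, 9, 17, 24]
  N8 x:[11,22] y:[-4,14] z:[-11,9/2] -> miss, prune
  N9 x:[9,12] y:[12,31] z:[-5,-3/2] -> miss, prune
  N17 x:[-4,10] y:[-8,11] z:[-11/2,11/2] -> hit [-4,11/2], descend [6, 14, 19, 20]
    N6 x:[2,6] y:[8,11] z:[-11/2,-5/2] -> miss, prune
    N14 x:[7,10] y:[0,3] z:[5/2,11/2] -> miss, prune
    N19 x:[-1,3] y:[-8,6] z:[3,5] -> hit [3,3], descend [12, 13]
      N12 x:[0,2] y:[1,6] z:[3,4] -> miss, prune
      N13 x:[-1,3] y:[-8,-6] z:[7/2,5] -> miss, prune
    N20 x:[-4,10] y:[-7,-1] z:[-5,-2] -> miss, prune
  N24 x:[-11,-1] y:[9,25] z:[-25/2,13/2] -> miss, prune

order=[0, 8, 9, 17, 6, 14, 19, 12, 13, 20, 24]  |boxes|=11  |leaves|=0  hit=miss

== RESULT ==
11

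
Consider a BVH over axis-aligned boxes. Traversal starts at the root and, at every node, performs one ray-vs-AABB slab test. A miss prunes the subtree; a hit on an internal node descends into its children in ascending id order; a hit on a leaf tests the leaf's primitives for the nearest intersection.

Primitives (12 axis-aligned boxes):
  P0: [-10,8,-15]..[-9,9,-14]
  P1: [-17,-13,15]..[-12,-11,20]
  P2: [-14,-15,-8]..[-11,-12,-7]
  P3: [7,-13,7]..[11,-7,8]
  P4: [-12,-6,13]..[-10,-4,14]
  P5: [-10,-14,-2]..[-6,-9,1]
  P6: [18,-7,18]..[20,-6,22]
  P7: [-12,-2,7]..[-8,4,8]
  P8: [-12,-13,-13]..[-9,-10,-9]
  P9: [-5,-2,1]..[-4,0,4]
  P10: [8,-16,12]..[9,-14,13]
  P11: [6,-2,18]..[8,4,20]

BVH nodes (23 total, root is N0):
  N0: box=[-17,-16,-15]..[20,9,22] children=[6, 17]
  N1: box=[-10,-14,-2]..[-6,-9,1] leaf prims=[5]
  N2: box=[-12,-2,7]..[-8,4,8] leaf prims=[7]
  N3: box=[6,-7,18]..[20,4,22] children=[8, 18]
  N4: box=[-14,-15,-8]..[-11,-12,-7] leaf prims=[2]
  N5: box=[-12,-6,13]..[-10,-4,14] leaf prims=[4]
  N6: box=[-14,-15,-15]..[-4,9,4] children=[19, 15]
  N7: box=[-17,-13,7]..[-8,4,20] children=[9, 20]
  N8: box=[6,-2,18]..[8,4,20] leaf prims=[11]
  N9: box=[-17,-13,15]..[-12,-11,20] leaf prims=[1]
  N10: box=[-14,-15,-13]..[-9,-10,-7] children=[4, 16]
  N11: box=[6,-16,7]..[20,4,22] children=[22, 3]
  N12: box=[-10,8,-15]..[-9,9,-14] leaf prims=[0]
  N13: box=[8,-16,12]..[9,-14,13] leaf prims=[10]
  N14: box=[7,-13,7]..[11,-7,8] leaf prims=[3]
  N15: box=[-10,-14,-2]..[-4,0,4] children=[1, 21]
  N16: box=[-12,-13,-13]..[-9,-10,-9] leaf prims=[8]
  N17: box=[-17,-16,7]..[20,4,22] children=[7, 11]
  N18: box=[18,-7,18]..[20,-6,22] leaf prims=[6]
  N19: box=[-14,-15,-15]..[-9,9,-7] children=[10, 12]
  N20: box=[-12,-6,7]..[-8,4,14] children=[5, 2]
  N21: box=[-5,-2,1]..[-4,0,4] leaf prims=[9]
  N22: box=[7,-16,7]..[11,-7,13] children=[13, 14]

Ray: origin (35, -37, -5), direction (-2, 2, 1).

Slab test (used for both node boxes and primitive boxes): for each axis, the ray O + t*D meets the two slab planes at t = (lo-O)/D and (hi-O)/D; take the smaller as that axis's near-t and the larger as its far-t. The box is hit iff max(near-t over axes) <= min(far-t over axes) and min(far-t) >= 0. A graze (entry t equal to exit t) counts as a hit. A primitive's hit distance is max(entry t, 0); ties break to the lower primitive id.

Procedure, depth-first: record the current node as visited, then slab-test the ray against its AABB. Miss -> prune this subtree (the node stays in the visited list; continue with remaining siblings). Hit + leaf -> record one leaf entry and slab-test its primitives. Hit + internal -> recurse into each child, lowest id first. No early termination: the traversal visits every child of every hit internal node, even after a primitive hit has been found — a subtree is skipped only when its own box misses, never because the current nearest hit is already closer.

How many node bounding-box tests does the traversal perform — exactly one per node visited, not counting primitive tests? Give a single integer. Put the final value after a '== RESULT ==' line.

Traverse from the root:
N0 x:[15/2,26] y:[21/2,23] z:[-10,27] -> hit [21/2,23], descend [6, 17]
  N6 x:[39/2,49/2] y:[11,23] z:[-10,9] -> miss, prune
  N17 x:[15/2,26] y:[21/2,41/2] z:[12,27] -> hit [12,41/2], descend [7, 11]
    N7 x:[43/2,26] y:[12,41/2] z:[12,25] -> miss, prune
    N11 x:[15/2,29/2] y:[21/2,41/2] z:[12,27] -> hit [12,29/2], descend [3, 22]
      N3 x:[15/2,29/2] y:[15,41/2] z:[23,27] -> miss, prune
      N22 x:[12,14] y:[21/2,15] z:[12,18] -> hit [12,14], descend [13, 14]
        N13 x:[13,27/2] y:[21/2,23/2] z:[17,18] -> miss, prune
        N14 x:[12,14] y:[12,15] z:[12,13] -> hit [12,13] leaf, test {P3@t=12}

9 AABB tests over nodes [0, 6, 17, 7, 11, 3, 22, 13, 14]; 1 leaf entered; closest P3.

== RESULT ==
9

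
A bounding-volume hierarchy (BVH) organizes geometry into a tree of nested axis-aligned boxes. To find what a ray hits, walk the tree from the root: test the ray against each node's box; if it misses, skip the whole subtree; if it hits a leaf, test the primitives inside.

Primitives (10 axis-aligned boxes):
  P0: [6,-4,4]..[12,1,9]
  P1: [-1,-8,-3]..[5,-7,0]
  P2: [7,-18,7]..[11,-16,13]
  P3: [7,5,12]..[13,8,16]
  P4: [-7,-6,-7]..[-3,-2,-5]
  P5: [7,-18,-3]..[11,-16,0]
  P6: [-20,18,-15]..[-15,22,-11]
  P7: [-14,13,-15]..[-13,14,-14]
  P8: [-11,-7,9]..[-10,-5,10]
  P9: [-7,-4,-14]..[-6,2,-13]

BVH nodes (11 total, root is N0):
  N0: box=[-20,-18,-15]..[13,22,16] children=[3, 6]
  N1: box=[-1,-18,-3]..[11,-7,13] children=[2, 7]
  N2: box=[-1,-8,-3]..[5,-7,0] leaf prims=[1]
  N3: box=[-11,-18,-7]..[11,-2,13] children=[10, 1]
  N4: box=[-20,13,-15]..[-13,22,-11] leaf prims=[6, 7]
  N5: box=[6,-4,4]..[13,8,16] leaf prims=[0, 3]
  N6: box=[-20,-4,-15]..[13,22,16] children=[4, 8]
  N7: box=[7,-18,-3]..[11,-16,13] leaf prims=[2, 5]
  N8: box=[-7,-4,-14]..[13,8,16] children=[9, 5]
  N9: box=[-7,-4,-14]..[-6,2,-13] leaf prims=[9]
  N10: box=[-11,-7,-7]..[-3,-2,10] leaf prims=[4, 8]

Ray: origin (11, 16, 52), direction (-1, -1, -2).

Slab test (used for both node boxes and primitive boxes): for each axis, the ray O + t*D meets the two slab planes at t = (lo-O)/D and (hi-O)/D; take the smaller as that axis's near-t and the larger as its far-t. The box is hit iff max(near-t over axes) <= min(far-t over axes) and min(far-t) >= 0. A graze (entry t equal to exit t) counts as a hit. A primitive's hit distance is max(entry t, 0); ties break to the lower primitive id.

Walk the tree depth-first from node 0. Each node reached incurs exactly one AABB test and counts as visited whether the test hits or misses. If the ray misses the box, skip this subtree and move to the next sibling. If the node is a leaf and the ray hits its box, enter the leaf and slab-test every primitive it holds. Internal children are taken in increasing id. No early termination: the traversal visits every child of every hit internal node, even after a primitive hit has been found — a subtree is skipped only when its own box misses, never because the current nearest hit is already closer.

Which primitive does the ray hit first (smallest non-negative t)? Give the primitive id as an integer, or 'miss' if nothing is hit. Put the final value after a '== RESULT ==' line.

Walk:
N0 x:[-2,31] y:[-6,34] z:[18,67/2] -> hit [18,31], descend [3, 6]
  N3 x:[0,22] y:[18,34] z:[39/2,59/2] -> hit [39/2,22], descend [1, 10]
    N1 x:[0,12] y:[23,34] z:[39/2,55/2] -> miss, prune
    N10 x:[14,22] y:[18,23] z:[21,59/2] -> hit [21,22] leaf, test {P4(miss), P8@t=21}
  N6 x:[-2,31] y:[-6,20] z:[18,67/2] -> hit [18,20], descend [4, 8]
    N4 x:[24,31] y:[-6,3] z:[63/2,67/2] -> miss, prune
    N8 x:[-2,18] y:[8,20] z:[18,33] -> hit [18,18], descend [5, 9]
      N5 x:[-2,5] y:[8,20] z:[18,24] -> miss, prune
      N9 x:[17,18] y:[14,20] z:[65/2,33] -> miss, prune

9 AABB tests over nodes [0, 3, 1, 10, 6, 4, 8, 5, 9]; 1 leaf entered; closest P8.

== RESULT ==
8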